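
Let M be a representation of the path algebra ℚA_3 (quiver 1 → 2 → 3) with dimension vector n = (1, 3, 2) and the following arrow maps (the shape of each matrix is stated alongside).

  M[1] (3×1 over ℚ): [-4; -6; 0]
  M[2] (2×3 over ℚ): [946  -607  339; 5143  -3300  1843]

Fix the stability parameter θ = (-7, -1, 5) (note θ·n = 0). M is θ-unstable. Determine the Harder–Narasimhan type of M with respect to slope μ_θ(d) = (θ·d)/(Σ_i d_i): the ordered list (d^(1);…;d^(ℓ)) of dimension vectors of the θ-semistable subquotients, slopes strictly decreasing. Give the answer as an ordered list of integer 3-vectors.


Via rank(M_{q-1}∘⋯∘M_p): M ≅ I[1,3], I[2,2], I[2,3].
μ_θ-semistable layers: μ^(1)=5; μ^(2)=-1; μ^(3)=-7

((0, 0, 2); (0, 3, 0); (1, 0, 0))


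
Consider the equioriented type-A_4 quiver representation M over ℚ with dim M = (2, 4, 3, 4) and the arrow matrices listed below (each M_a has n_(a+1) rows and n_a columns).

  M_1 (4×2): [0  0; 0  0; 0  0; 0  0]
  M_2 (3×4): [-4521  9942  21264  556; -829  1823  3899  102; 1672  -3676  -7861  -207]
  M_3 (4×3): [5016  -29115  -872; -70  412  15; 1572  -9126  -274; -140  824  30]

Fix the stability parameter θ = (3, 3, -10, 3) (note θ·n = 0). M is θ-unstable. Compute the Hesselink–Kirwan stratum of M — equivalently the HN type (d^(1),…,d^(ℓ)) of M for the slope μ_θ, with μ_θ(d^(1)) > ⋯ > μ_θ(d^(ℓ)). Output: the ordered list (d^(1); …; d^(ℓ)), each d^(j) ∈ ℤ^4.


Via rank(M_{q-1}∘⋯∘M_p): M ≅ I[1,1]^2, I[2,2], I[2,3], I[2,4]^2, I[4,4]^2.
μ_θ-semistable layers: μ^(1)=3; μ^(2)=-7/2

((2, 1, 0, 4); (0, 3, 3, 0))


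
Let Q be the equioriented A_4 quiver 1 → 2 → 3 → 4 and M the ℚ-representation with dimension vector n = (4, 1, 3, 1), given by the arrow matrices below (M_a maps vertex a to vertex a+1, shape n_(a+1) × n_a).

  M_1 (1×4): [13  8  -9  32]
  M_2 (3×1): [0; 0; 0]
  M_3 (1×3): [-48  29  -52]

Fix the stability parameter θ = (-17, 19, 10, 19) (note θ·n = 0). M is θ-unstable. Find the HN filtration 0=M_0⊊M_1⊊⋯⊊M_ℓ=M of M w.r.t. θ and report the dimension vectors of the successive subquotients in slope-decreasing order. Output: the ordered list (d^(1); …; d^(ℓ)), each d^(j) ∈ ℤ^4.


Barcode: M ≅ I[1,1]^3, I[1,2], I[3,3]^2, I[3,4]. HN layers by μ_θ (3 steps, strictly decreasing):
  μ^(1)=19; μ^(2)=10; μ^(3)=-17

((0, 1, 0, 1); (0, 0, 3, 0); (4, 0, 0, 0))


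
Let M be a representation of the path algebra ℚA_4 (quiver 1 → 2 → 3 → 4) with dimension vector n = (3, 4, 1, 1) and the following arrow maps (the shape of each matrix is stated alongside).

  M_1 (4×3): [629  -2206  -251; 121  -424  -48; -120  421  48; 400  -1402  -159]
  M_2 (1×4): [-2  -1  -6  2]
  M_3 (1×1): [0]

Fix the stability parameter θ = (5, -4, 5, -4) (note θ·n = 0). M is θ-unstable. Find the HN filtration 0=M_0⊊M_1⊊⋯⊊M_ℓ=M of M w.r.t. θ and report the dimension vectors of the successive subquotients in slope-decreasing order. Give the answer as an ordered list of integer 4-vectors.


Via rank(M_{q-1}∘⋯∘M_p): M ≅ I[1,2]^2, I[1,3], I[2,2], I[4,4].
μ_θ-semistable layers: μ^(1)=5; μ^(2)=1/2; μ^(3)=-4

((0, 0, 1, 0); (3, 3, 0, 0); (0, 1, 0, 1))


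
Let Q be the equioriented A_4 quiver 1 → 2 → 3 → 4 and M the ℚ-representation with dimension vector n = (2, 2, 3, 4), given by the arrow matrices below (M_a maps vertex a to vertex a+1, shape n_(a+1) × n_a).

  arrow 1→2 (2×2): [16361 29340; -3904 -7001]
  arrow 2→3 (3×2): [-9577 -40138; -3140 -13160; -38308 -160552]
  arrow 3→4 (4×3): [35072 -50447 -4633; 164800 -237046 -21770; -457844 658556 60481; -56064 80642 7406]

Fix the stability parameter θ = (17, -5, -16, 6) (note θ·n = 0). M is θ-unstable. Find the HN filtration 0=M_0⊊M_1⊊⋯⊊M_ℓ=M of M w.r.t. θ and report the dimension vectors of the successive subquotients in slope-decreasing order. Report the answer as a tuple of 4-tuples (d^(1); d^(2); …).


Interval decomposition of M: I[1,2], I[1,3], I[3,4]^2, I[4,4]^2.
HN type (ℓ=3): μ^(1)=6; μ^(2)=-4/3; μ^(3)=-16

((1, 1, 0, 4); (1, 1, 1, 0); (0, 0, 2, 0))


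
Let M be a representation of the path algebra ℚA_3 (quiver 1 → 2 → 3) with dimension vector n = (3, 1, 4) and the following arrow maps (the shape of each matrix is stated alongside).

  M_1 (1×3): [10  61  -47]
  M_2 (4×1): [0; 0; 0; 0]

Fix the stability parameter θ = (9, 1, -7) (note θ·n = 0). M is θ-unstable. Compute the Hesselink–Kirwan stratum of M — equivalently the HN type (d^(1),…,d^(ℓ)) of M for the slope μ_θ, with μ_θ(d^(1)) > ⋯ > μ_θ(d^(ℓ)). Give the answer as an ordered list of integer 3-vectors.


Barcode: M ≅ I[1,1]^2, I[1,2], I[3,3]^4. HN layers by μ_θ (3 steps, strictly decreasing):
  μ^(1)=9; μ^(2)=5; μ^(3)=-7

((2, 0, 0); (1, 1, 0); (0, 0, 4))


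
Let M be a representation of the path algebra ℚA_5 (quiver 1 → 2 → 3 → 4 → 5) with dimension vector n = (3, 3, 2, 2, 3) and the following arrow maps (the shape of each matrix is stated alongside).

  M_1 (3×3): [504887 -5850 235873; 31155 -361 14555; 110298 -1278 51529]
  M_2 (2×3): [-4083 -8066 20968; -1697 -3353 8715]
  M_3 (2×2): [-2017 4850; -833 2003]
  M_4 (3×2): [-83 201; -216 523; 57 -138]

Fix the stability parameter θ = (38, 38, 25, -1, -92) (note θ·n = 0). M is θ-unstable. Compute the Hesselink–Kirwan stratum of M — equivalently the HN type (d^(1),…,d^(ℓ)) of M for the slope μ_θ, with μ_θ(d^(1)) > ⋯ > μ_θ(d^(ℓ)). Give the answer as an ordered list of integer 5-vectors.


Via rank(M_{q-1}∘⋯∘M_p): M ≅ I[1,2], I[1,5]^2, I[5,5].
μ_θ-semistable layers: μ^(1)=38; μ^(2)=8/5; μ^(3)=-92

((1, 1, 0, 0, 0); (2, 2, 2, 2, 2); (0, 0, 0, 0, 1))


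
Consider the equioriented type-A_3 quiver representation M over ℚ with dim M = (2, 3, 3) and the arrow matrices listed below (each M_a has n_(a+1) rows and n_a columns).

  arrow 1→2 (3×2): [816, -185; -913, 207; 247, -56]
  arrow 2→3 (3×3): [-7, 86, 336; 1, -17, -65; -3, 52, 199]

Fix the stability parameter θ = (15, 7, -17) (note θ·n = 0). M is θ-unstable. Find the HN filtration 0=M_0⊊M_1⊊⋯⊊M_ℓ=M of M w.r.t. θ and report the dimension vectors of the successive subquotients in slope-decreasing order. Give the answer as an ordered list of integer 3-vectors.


Barcode: M ≅ I[1,3]^2, I[2,3]. HN layers by μ_θ (2 steps, strictly decreasing):
  μ^(1)=5/3; μ^(2)=-5

((2, 2, 2); (0, 1, 1))


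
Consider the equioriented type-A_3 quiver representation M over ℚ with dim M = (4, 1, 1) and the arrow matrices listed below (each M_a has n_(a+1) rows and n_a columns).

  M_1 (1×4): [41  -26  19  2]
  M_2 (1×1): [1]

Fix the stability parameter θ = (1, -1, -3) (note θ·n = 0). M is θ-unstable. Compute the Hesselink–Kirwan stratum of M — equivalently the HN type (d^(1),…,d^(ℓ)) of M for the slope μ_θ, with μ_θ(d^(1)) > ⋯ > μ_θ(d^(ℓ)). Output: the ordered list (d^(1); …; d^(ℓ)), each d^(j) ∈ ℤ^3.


Interval decomposition of M: I[1,1]^3, I[1,3].
HN type (ℓ=2): μ^(1)=1; μ^(2)=-1

((3, 0, 0); (1, 1, 1))


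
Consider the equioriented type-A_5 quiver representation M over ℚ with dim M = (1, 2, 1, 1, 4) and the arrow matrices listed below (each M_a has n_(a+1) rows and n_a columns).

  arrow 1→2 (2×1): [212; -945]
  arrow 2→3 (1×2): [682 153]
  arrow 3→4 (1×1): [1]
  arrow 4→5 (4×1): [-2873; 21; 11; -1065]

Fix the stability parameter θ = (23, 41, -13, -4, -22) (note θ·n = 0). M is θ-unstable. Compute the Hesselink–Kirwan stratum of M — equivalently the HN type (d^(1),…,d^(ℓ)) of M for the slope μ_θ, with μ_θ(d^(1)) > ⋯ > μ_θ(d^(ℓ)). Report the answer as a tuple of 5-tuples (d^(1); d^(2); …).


Barcode: M ≅ I[1,5], I[2,2], I[5,5]^3. HN layers by μ_θ (3 steps, strictly decreasing):
  μ^(1)=41; μ^(2)=5; μ^(3)=-22

((0, 1, 0, 0, 0); (1, 1, 1, 1, 1); (0, 0, 0, 0, 3))


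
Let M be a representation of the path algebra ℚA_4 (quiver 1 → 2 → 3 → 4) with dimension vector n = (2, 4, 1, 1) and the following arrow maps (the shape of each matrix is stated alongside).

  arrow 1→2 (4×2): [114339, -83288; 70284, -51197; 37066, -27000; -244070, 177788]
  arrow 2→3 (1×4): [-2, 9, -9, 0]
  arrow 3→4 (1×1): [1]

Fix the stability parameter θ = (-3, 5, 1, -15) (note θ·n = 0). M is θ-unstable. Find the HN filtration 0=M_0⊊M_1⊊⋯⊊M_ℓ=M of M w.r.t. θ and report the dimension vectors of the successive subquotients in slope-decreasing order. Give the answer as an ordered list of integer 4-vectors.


Via rank(M_{q-1}∘⋯∘M_p): M ≅ I[1,2], I[1,4], I[2,2]^2.
μ_θ-semistable layers: μ^(1)=5; μ^(2)=-3

((0, 3, 0, 0); (2, 1, 1, 1))


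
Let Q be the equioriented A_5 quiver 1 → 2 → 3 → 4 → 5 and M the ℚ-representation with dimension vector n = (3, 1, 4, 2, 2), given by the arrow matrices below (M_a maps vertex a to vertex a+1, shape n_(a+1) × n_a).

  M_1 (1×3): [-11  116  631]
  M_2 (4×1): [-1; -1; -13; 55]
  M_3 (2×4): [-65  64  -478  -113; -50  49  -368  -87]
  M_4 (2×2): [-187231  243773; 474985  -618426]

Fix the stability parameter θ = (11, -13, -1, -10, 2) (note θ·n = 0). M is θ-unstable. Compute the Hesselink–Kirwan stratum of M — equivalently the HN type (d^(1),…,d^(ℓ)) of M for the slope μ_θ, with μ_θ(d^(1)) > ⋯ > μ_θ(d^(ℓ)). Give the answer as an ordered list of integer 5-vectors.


Barcode: M ≅ I[1,1]^2, I[1,3], I[3,3], I[3,5]^2. HN layers by μ_θ (4 steps, strictly decreasing):
  μ^(1)=11; μ^(2)=2; μ^(3)=-1; μ^(4)=-11/2

((2, 0, 0, 0, 0); (0, 0, 0, 0, 2); (1, 1, 2, 0, 0); (0, 0, 2, 2, 0))


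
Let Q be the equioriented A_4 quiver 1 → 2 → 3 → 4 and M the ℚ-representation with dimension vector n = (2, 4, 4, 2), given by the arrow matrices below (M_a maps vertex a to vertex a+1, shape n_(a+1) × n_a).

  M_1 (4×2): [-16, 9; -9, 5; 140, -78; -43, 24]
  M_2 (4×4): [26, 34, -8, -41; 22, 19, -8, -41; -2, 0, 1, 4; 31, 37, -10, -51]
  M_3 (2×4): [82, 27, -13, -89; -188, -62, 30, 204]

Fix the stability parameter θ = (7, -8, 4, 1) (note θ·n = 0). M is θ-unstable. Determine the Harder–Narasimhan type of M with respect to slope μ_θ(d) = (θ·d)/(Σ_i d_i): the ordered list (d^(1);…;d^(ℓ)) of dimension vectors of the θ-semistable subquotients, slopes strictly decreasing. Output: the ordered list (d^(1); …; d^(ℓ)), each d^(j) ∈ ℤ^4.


Via rank(M_{q-1}∘⋯∘M_p): M ≅ I[1,3], I[1,4], I[2,3], I[2,4].
μ_θ-semistable layers: μ^(1)=4; μ^(2)=5/2; μ^(3)=-1/2; μ^(4)=-8

((0, 0, 2, 0); (0, 0, 2, 2); (2, 2, 0, 0); (0, 2, 0, 0))


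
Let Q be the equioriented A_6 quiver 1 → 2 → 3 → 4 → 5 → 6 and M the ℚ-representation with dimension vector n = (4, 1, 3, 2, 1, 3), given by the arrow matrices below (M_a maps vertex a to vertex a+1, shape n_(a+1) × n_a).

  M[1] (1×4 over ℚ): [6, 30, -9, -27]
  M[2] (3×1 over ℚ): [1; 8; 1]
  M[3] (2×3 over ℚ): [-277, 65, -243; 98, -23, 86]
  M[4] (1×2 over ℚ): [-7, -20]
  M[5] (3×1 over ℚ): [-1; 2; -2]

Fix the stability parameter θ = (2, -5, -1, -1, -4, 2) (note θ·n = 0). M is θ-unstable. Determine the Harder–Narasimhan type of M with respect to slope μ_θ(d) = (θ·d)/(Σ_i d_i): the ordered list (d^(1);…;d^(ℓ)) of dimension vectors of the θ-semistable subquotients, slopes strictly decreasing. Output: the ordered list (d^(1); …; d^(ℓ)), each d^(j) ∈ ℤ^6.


Barcode: M ≅ I[1,1]^3, I[1,3], I[3,4], I[3,6], I[6,6]^2. HN layers by μ_θ (4 steps, strictly decreasing):
  μ^(1)=2; μ^(2)=-1; μ^(3)=-3/2; μ^(4)=-2

((3, 0, 0, 0, 0, 3); (0, 0, 2, 1, 0, 0); (1, 1, 0, 0, 0, 0); (0, 0, 1, 1, 1, 0))


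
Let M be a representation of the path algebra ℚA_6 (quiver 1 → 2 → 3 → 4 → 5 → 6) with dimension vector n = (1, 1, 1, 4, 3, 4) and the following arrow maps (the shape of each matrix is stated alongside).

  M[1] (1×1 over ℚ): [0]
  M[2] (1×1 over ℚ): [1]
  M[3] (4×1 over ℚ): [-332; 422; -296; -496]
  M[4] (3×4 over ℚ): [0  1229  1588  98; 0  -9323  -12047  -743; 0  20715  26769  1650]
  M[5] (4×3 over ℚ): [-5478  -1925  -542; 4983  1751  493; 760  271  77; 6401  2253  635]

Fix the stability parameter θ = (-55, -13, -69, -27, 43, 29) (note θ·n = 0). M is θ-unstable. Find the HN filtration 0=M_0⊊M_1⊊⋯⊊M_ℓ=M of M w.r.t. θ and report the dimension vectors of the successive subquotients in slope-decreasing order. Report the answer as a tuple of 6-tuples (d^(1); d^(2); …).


Barcode: M ≅ I[1,1], I[2,6], I[4,4], I[4,6]^2, I[6,6]. HN layers by μ_θ (5 steps, strictly decreasing):
  μ^(1)=36; μ^(2)=29; μ^(3)=-27; μ^(4)=-41; μ^(5)=-55

((0, 0, 0, 0, 3, 3); (0, 0, 0, 0, 0, 1); (0, 0, 0, 4, 0, 0); (0, 1, 1, 0, 0, 0); (1, 0, 0, 0, 0, 0))


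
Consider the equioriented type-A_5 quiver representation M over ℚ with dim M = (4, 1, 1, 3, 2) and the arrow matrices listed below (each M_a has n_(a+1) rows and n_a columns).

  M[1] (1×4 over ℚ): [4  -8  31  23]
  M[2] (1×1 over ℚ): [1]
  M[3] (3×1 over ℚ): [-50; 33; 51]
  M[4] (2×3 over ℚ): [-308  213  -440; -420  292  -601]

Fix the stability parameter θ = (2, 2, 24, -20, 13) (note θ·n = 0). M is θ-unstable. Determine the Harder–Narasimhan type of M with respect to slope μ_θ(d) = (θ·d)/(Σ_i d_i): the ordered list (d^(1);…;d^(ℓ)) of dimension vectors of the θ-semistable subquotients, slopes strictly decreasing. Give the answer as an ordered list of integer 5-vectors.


Barcode: M ≅ I[1,1]^3, I[1,5], I[4,4], I[4,5]. HN layers by μ_θ (3 steps, strictly decreasing):
  μ^(1)=13; μ^(2)=2; μ^(3)=-20

((0, 0, 0, 0, 2); (4, 1, 1, 1, 0); (0, 0, 0, 2, 0))


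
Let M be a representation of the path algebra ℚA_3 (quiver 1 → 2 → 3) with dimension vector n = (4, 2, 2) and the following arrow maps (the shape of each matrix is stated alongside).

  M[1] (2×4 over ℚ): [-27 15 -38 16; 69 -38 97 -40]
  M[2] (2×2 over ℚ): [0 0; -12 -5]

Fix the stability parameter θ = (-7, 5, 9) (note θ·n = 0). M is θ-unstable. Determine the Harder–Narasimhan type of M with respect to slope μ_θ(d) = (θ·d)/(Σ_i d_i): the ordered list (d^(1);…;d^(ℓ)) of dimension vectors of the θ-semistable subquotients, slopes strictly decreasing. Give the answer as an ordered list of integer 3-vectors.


Barcode: M ≅ I[1,1]^2, I[1,2], I[1,3], I[3,3]. HN layers by μ_θ (3 steps, strictly decreasing):
  μ^(1)=9; μ^(2)=5; μ^(3)=-7

((0, 0, 2); (0, 2, 0); (4, 0, 0))


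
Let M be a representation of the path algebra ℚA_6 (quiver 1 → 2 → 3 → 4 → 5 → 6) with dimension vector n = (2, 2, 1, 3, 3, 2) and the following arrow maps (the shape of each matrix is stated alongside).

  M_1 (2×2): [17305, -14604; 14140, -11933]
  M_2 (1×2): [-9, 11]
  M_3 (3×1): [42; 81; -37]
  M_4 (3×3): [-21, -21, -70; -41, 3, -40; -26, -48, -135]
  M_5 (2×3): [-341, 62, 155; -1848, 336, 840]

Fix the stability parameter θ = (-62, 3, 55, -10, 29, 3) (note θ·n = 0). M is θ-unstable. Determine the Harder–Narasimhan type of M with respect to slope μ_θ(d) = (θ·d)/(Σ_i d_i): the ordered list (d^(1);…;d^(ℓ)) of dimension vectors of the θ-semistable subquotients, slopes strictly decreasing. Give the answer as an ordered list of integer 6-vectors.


Interval decomposition of M: I[1,2], I[1,5], I[4,4], I[4,6], I[5,5], I[6,6].
HN type (ℓ=6): μ^(1)=29; μ^(2)=45/2; μ^(3)=16; μ^(4)=3; μ^(5)=-10; μ^(6)=-62

((0, 0, 0, 0, 2, 0); (0, 0, 1, 1, 0, 0); (0, 0, 0, 0, 1, 1); (0, 2, 0, 0, 0, 1); (0, 0, 0, 2, 0, 0); (2, 0, 0, 0, 0, 0))


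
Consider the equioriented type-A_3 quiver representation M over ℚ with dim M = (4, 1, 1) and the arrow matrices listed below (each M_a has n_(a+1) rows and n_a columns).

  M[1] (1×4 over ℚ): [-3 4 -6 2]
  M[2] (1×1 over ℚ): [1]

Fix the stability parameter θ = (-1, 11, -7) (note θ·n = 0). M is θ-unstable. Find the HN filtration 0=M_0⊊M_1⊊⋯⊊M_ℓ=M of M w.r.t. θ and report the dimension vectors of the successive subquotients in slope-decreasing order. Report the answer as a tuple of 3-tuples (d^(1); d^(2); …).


Interval decomposition of M: I[1,1]^3, I[1,3].
HN type (ℓ=2): μ^(1)=2; μ^(2)=-1

((0, 1, 1); (4, 0, 0))


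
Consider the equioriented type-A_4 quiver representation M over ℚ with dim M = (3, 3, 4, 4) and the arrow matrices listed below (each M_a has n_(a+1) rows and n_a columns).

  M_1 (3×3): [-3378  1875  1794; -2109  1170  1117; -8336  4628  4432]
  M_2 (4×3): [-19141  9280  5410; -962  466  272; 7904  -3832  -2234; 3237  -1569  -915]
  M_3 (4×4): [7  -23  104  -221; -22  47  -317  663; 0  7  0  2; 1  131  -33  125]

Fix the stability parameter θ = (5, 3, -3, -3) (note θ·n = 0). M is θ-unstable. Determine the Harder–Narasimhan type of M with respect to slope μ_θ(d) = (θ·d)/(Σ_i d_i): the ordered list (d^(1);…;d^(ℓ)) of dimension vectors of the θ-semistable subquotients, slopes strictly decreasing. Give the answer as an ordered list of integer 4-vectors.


Via rank(M_{q-1}∘⋯∘M_p): M ≅ I[1,1], I[1,4]^2, I[2,4], I[3,4].
μ_θ-semistable layers: μ^(1)=5; μ^(2)=1/2; μ^(3)=-1; μ^(4)=-3

((1, 0, 0, 0); (2, 2, 2, 2); (0, 1, 1, 1); (0, 0, 1, 1))


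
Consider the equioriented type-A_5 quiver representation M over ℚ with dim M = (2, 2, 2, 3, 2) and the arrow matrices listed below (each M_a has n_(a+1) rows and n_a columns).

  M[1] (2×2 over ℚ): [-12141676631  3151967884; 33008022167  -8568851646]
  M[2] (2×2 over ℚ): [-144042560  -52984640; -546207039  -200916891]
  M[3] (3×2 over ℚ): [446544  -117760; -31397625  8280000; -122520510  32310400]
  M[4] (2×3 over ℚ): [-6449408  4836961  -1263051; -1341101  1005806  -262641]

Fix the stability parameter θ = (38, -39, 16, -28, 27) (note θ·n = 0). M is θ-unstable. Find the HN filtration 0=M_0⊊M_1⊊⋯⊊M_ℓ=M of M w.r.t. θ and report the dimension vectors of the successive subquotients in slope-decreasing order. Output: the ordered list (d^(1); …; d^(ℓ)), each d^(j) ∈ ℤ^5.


Barcode: M ≅ I[1,2], I[1,3], I[3,5], I[4,4], I[4,5]. HN layers by μ_θ (5 steps, strictly decreasing):
  μ^(1)=27; μ^(2)=16; μ^(3)=-1/2; μ^(4)=-6; μ^(5)=-28

((0, 0, 0, 0, 2); (0, 0, 1, 0, 0); (2, 2, 0, 0, 0); (0, 0, 1, 1, 0); (0, 0, 0, 2, 0))


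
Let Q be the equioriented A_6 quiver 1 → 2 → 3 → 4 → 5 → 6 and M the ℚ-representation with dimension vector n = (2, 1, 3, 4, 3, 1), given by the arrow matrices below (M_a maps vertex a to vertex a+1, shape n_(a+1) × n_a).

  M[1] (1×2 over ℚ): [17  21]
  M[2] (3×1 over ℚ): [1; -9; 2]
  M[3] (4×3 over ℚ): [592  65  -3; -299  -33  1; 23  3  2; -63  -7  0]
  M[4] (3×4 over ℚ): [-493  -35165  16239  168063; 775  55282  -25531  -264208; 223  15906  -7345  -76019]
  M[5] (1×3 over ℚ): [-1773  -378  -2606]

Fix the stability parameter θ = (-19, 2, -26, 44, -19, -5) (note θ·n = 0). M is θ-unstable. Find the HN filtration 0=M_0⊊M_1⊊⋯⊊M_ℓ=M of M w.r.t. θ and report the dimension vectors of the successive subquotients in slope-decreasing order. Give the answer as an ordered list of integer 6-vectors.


Via rank(M_{q-1}∘⋯∘M_p): M ≅ I[1,1], I[1,6], I[3,5]^2, I[4,4].
μ_θ-semistable layers: μ^(1)=44; μ^(2)=25/2; μ^(3)=20/3; μ^(4)=-12; μ^(5)=-19; μ^(6)=-26

((0, 0, 0, 1, 0, 0); (0, 0, 0, 2, 2, 0); (0, 0, 0, 1, 1, 1); (0, 1, 1, 0, 0, 0); (2, 0, 0, 0, 0, 0); (0, 0, 2, 0, 0, 0))


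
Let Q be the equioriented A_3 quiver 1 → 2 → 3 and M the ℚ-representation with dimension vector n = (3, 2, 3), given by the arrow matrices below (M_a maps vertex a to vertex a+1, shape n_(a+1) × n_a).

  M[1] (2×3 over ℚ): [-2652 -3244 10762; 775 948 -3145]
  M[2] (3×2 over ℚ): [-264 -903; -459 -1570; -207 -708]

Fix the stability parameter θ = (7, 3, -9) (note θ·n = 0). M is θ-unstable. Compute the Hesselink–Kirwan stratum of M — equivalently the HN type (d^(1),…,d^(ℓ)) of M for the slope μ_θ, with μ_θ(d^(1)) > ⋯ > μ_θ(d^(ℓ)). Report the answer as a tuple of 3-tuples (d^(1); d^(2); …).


Barcode: M ≅ I[1,1], I[1,3]^2, I[3,3]. HN layers by μ_θ (3 steps, strictly decreasing):
  μ^(1)=7; μ^(2)=1/3; μ^(3)=-9

((1, 0, 0); (2, 2, 2); (0, 0, 1))


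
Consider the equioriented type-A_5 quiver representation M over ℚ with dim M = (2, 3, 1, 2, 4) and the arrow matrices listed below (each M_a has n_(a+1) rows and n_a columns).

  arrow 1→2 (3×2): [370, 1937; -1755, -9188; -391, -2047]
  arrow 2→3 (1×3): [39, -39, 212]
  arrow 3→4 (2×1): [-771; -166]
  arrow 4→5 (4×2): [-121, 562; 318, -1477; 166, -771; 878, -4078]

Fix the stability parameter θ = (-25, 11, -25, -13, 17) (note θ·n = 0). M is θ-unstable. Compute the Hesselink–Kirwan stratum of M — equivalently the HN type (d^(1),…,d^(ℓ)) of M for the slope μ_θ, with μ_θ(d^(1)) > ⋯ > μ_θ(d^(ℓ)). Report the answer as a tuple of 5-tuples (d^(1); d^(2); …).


Interval decomposition of M: I[1,2], I[1,5], I[2,2], I[4,5], I[5,5]^2.
HN type (ℓ=5): μ^(1)=17; μ^(2)=11; μ^(3)=-9; μ^(4)=-13; μ^(5)=-25

((0, 0, 0, 0, 4); (0, 2, 0, 0, 0); (0, 1, 1, 1, 0); (0, 0, 0, 1, 0); (2, 0, 0, 0, 0))


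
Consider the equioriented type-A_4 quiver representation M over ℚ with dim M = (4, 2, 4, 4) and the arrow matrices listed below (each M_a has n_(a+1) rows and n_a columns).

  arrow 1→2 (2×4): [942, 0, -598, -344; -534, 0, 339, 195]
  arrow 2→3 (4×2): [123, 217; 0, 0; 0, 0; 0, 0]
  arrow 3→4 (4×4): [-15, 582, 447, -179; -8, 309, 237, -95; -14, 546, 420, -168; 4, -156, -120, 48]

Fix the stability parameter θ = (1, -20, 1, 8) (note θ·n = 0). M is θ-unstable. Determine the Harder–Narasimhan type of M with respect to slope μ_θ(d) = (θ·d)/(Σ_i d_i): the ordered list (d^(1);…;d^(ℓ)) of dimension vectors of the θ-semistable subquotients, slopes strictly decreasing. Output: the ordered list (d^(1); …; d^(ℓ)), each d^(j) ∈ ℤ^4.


Via rank(M_{q-1}∘⋯∘M_p): M ≅ I[1,1]^2, I[1,2], I[1,4], I[3,3]^2, I[3,4], I[4,4]^2.
μ_θ-semistable layers: μ^(1)=8; μ^(2)=1; μ^(3)=-19/2

((0, 0, 0, 4); (2, 0, 4, 0); (2, 2, 0, 0))


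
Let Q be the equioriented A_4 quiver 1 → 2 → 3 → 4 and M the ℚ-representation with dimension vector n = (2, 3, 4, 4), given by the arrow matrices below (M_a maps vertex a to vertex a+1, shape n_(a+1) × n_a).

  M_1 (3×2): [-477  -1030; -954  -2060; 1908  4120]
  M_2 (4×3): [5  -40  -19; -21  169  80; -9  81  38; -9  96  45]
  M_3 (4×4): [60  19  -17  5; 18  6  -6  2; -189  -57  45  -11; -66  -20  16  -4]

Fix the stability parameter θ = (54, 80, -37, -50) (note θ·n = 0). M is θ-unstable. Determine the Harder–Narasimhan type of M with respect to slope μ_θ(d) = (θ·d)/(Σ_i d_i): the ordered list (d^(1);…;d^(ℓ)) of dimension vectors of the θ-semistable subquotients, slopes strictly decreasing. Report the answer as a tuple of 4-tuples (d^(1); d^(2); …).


Via rank(M_{q-1}∘⋯∘M_p): M ≅ I[1,1], I[1,4], I[2,3]^2, I[3,4], I[4,4]^2.
μ_θ-semistable layers: μ^(1)=54; μ^(2)=43/2; μ^(3)=47/4; μ^(4)=-87/2; μ^(5)=-50

((1, 0, 0, 0); (0, 2, 2, 0); (1, 1, 1, 1); (0, 0, 1, 1); (0, 0, 0, 2))


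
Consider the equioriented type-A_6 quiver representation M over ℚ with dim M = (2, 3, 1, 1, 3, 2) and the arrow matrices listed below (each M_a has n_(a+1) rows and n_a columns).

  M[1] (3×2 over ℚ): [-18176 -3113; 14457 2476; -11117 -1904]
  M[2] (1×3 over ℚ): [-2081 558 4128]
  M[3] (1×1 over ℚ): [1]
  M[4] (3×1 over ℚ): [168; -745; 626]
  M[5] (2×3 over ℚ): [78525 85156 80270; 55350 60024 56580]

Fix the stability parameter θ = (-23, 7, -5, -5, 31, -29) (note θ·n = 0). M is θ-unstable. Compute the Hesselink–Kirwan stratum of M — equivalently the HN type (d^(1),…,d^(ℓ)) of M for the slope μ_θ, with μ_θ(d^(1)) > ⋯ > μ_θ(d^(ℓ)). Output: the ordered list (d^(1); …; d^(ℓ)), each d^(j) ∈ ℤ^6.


Interval decomposition of M: I[1,2], I[1,5], I[2,2], I[5,5], I[5,6], I[6,6].
HN type (ℓ=6): μ^(1)=31; μ^(2)=7; μ^(3)=1; μ^(4)=-1; μ^(5)=-23; μ^(6)=-29

((0, 0, 0, 0, 2, 0); (0, 2, 0, 0, 0, 0); (0, 0, 0, 0, 1, 1); (0, 1, 1, 1, 0, 0); (2, 0, 0, 0, 0, 0); (0, 0, 0, 0, 0, 1))


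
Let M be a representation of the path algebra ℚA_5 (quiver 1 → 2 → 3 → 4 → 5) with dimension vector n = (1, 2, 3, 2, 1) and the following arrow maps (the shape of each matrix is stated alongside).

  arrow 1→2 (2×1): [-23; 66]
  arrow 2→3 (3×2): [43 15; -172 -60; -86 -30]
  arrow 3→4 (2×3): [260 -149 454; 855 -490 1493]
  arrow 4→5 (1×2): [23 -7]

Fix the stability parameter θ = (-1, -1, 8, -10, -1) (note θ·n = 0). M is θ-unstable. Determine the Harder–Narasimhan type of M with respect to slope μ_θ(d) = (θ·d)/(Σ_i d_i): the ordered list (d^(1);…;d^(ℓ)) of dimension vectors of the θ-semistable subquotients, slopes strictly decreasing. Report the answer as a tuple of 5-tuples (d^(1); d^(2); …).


Barcode: M ≅ I[1,5], I[2,2], I[3,3], I[3,4]. HN layers by μ_θ (2 steps, strictly decreasing):
  μ^(1)=8; μ^(2)=-1

((0, 0, 1, 0, 0); (1, 2, 2, 2, 1))


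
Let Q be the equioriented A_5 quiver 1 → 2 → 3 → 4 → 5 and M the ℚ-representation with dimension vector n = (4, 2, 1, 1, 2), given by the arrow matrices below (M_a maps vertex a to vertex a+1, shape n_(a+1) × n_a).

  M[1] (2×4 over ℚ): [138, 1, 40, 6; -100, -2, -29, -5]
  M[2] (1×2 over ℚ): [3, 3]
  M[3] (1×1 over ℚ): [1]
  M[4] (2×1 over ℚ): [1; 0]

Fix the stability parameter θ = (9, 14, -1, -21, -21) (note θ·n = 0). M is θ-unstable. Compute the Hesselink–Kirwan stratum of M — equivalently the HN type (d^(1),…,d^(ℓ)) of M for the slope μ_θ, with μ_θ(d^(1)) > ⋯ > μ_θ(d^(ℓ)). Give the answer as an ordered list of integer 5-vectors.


Interval decomposition of M: I[1,1]^2, I[1,2], I[1,5], I[5,5].
HN type (ℓ=4): μ^(1)=14; μ^(2)=9; μ^(3)=-4; μ^(4)=-21

((0, 1, 0, 0, 0); (3, 0, 0, 0, 0); (1, 1, 1, 1, 1); (0, 0, 0, 0, 1))


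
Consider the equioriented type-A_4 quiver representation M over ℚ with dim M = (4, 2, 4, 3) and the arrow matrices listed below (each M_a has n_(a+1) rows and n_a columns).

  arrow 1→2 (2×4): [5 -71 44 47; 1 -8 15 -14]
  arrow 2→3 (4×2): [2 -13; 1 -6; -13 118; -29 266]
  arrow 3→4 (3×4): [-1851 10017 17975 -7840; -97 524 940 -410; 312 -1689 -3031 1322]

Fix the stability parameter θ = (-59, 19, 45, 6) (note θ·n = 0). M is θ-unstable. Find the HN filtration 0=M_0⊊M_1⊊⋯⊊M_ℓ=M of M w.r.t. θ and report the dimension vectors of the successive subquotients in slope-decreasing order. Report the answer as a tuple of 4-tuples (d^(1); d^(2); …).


Interval decomposition of M: I[1,1]^2, I[1,3], I[1,4], I[3,3], I[3,4], I[4,4].
HN type (ℓ=5): μ^(1)=45; μ^(2)=51/2; μ^(3)=19; μ^(4)=6; μ^(5)=-59

((0, 0, 2, 0); (0, 0, 2, 2); (0, 2, 0, 0); (0, 0, 0, 1); (4, 0, 0, 0))


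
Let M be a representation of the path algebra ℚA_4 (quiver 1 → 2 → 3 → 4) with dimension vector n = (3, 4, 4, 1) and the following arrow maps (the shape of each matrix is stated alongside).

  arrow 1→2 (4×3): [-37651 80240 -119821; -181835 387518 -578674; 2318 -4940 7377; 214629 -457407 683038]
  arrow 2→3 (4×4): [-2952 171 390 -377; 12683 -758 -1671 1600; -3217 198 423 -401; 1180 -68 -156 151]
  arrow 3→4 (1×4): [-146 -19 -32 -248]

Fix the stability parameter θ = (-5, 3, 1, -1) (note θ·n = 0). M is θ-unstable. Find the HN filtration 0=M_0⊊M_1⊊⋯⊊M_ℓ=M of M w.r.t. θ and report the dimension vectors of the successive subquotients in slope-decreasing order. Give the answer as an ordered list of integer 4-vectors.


Via rank(M_{q-1}∘⋯∘M_p): M ≅ I[1,3]^2, I[1,4], I[2,3].
μ_θ-semistable layers: μ^(1)=2; μ^(2)=1; μ^(3)=-5

((0, 3, 3, 0); (0, 1, 1, 1); (3, 0, 0, 0))


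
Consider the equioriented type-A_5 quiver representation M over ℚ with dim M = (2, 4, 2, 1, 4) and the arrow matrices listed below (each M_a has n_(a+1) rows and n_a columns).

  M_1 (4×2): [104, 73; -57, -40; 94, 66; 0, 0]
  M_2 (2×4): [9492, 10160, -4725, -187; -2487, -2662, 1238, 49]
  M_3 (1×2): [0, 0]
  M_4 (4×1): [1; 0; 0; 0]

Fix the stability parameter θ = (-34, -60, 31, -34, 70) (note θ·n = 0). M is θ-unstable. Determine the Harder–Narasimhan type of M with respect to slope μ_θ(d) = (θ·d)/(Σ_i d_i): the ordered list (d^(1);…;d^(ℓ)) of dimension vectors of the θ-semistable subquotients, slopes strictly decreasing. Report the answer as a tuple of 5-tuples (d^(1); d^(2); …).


Barcode: M ≅ I[1,3]^2, I[2,2]^2, I[4,5], I[5,5]^3. HN layers by μ_θ (5 steps, strictly decreasing):
  μ^(1)=70; μ^(2)=31; μ^(3)=-34; μ^(4)=-47; μ^(5)=-60

((0, 0, 0, 0, 4); (0, 0, 2, 0, 0); (0, 0, 0, 1, 0); (2, 2, 0, 0, 0); (0, 2, 0, 0, 0))


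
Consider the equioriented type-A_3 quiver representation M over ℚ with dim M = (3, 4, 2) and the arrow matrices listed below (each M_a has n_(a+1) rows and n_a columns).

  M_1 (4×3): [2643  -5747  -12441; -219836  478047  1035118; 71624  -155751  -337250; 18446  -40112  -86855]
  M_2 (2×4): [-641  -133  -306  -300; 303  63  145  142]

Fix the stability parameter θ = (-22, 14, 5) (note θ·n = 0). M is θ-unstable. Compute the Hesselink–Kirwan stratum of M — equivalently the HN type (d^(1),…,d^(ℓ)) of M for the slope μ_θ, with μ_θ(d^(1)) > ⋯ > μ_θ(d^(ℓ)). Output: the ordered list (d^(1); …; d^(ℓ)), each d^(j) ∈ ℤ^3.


Barcode: M ≅ I[1,2], I[1,3]^2, I[2,2]. HN layers by μ_θ (3 steps, strictly decreasing):
  μ^(1)=14; μ^(2)=19/2; μ^(3)=-22

((0, 2, 0); (0, 2, 2); (3, 0, 0))


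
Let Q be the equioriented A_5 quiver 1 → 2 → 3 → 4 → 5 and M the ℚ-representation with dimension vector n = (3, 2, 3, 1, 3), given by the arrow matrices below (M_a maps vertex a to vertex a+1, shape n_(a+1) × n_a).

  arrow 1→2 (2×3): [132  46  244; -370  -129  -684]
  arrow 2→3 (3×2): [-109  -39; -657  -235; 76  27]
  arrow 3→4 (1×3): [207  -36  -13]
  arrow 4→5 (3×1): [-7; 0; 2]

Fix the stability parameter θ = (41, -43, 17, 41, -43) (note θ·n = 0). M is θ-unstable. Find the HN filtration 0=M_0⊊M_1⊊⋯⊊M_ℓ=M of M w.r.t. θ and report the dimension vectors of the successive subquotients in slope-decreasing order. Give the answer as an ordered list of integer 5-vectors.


Via rank(M_{q-1}∘⋯∘M_p): M ≅ I[1,1], I[1,3], I[1,5], I[3,3], I[5,5]^2.
μ_θ-semistable layers: μ^(1)=41; μ^(2)=17; μ^(3)=5; μ^(4)=-1; μ^(5)=-43

((1, 0, 0, 0, 0); (0, 0, 2, 0, 0); (0, 0, 1, 1, 1); (2, 2, 0, 0, 0); (0, 0, 0, 0, 2))


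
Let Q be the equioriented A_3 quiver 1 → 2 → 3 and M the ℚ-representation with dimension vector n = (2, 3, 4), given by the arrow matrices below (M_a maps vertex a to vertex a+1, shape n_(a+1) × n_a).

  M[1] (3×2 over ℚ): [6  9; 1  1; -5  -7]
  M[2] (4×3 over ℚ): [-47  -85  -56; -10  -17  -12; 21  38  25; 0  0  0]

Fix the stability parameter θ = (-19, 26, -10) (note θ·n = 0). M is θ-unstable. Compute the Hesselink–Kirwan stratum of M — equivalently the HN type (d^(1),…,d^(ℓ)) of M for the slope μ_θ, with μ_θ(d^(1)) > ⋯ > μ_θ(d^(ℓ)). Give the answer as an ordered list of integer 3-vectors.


Interval decomposition of M: I[1,3]^2, I[2,3], I[3,3].
HN type (ℓ=3): μ^(1)=8; μ^(2)=-10; μ^(3)=-19

((0, 3, 3); (0, 0, 1); (2, 0, 0))


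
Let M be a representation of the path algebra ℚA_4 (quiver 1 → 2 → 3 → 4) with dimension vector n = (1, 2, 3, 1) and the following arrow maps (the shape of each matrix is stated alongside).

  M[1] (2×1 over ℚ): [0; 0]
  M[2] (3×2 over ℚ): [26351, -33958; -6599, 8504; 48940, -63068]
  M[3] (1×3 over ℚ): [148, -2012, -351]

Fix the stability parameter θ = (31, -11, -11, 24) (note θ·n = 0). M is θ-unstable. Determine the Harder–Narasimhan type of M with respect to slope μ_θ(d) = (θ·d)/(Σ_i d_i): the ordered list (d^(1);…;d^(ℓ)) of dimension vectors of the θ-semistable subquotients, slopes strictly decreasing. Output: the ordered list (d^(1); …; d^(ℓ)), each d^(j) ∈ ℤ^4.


Barcode: M ≅ I[1,1], I[2,3], I[2,4], I[3,3]. HN layers by μ_θ (3 steps, strictly decreasing):
  μ^(1)=31; μ^(2)=24; μ^(3)=-11

((1, 0, 0, 0); (0, 0, 0, 1); (0, 2, 3, 0))


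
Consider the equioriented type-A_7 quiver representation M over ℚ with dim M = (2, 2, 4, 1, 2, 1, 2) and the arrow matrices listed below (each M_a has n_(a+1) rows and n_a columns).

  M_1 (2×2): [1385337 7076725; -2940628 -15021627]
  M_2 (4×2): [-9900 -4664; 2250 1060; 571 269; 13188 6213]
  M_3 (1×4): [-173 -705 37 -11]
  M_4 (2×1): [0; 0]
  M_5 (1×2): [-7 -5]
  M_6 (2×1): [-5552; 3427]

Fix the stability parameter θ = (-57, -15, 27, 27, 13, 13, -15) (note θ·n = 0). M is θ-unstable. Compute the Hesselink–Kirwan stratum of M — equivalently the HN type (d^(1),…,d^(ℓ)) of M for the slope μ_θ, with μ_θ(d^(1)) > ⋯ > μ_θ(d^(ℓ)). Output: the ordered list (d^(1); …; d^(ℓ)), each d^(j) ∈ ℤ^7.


Via rank(M_{q-1}∘⋯∘M_p): M ≅ I[1,3], I[1,4], I[3,3]^2, I[5,5], I[5,7], I[7,7].
μ_θ-semistable layers: μ^(1)=27; μ^(2)=13; μ^(3)=11/3; μ^(4)=-15; μ^(5)=-57

((0, 0, 4, 1, 0, 0, 0); (0, 0, 0, 0, 1, 0, 0); (0, 0, 0, 0, 1, 1, 1); (0, 2, 0, 0, 0, 0, 1); (2, 0, 0, 0, 0, 0, 0))


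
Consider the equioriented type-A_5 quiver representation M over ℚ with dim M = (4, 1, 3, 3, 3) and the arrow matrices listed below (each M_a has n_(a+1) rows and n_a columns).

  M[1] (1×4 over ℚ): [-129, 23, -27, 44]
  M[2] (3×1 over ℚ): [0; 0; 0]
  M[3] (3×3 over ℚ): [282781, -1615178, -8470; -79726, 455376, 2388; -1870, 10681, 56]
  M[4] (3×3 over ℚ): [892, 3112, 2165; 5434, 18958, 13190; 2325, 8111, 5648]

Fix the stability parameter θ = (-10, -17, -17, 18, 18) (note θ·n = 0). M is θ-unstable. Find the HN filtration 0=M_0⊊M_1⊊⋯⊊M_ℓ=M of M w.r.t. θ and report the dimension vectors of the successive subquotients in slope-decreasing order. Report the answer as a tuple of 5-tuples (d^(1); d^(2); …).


Interval decomposition of M: I[1,1]^3, I[1,2], I[3,3], I[3,5]^2, I[4,5].
HN type (ℓ=4): μ^(1)=18; μ^(2)=-10; μ^(3)=-27/2; μ^(4)=-17

((0, 0, 0, 3, 3); (3, 0, 0, 0, 0); (1, 1, 0, 0, 0); (0, 0, 3, 0, 0))


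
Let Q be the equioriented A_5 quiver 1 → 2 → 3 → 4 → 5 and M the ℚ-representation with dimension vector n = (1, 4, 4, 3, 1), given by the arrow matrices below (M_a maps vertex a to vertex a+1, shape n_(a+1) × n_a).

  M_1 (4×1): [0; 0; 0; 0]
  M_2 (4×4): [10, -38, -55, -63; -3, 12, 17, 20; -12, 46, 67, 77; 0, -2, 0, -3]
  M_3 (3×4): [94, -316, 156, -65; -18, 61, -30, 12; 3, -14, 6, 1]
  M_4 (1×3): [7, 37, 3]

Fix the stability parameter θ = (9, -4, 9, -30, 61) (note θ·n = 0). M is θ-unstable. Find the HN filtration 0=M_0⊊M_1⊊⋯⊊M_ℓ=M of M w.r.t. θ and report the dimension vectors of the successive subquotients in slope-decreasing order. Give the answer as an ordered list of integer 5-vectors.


Via rank(M_{q-1}∘⋯∘M_p): M ≅ I[1,1], I[2,3], I[2,4]^2, I[2,5].
μ_θ-semistable layers: μ^(1)=61; μ^(2)=9; μ^(3)=-4; μ^(4)=-25/3

((0, 0, 0, 0, 1); (1, 0, 1, 0, 0); (0, 1, 0, 0, 0); (0, 3, 3, 3, 0))


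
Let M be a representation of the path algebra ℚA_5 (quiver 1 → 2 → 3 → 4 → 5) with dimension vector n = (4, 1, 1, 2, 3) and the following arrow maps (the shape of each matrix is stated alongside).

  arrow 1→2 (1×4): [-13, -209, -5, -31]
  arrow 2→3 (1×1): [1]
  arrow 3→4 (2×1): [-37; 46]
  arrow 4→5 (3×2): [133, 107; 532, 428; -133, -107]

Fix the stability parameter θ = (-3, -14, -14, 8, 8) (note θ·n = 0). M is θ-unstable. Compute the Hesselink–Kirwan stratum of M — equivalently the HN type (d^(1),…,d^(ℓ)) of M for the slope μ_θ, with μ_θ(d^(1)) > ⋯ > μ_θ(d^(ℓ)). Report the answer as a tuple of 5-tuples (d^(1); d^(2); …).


Interval decomposition of M: I[1,1]^3, I[1,5], I[4,4], I[5,5]^2.
HN type (ℓ=3): μ^(1)=8; μ^(2)=-3; μ^(3)=-31/3

((0, 0, 0, 2, 3); (3, 0, 0, 0, 0); (1, 1, 1, 0, 0))


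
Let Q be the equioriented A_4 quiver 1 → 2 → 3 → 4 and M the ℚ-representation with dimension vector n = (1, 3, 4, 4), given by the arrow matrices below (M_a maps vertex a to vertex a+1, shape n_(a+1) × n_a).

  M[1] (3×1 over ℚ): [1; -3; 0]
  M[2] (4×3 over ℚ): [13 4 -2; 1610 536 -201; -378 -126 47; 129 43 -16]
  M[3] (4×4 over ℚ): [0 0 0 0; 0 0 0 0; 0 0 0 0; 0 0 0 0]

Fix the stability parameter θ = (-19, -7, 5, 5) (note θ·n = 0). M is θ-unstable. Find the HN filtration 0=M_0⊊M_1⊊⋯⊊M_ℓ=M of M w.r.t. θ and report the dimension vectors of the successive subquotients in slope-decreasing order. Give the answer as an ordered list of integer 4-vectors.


Barcode: M ≅ I[1,3], I[2,3]^2, I[3,3], I[4,4]^4. HN layers by μ_θ (3 steps, strictly decreasing):
  μ^(1)=5; μ^(2)=-7; μ^(3)=-19

((0, 0, 4, 4); (0, 3, 0, 0); (1, 0, 0, 0))


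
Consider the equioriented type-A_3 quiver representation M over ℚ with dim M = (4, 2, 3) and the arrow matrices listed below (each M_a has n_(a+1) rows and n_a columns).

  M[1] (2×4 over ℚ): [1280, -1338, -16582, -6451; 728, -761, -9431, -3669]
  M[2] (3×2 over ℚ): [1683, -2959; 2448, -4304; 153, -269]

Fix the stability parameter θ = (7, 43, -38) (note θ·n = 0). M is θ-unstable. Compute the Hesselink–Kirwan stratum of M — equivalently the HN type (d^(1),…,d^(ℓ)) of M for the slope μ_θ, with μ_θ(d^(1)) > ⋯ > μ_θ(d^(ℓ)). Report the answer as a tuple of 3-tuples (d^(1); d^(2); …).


Interval decomposition of M: I[1,1]^2, I[1,2], I[1,3], I[3,3]^2.
HN type (ℓ=4): μ^(1)=43; μ^(2)=7; μ^(3)=4; μ^(4)=-38

((0, 1, 0); (3, 0, 0); (1, 1, 1); (0, 0, 2))


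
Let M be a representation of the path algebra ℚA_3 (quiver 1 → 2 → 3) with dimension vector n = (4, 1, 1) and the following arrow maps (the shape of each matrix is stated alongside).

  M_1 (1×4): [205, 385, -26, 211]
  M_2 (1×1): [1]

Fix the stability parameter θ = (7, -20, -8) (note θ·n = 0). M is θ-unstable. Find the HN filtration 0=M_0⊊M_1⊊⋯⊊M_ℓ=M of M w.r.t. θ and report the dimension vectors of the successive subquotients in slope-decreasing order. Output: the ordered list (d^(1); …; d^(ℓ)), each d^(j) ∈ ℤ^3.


Via rank(M_{q-1}∘⋯∘M_p): M ≅ I[1,1]^3, I[1,3].
μ_θ-semistable layers: μ^(1)=7; μ^(2)=-7

((3, 0, 0); (1, 1, 1))


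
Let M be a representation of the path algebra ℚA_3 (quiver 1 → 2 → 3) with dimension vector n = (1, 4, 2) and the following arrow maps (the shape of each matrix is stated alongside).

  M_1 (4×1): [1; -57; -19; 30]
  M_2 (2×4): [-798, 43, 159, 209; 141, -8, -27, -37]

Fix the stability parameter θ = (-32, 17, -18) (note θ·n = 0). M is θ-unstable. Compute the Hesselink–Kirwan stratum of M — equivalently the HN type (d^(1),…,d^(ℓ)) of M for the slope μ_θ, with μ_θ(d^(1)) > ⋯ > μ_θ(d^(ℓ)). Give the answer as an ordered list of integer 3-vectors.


Barcode: M ≅ I[1,2], I[2,2], I[2,3]^2. HN layers by μ_θ (3 steps, strictly decreasing):
  μ^(1)=17; μ^(2)=-1/2; μ^(3)=-32

((0, 2, 0); (0, 2, 2); (1, 0, 0))


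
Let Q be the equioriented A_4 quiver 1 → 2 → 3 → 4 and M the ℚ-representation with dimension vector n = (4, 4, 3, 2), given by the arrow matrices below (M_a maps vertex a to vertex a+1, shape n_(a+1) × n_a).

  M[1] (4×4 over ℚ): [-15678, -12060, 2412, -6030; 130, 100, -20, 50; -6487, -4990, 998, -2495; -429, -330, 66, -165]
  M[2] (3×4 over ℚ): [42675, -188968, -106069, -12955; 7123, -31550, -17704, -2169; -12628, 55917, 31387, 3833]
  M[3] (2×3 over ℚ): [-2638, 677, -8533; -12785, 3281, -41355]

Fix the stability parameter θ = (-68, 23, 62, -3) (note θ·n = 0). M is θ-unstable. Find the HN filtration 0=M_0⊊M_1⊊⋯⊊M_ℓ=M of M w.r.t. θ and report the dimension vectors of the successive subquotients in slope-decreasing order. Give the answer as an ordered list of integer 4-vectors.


Barcode: M ≅ I[1,1]^3, I[1,4], I[2,2], I[2,3], I[2,4]. HN layers by μ_θ (4 steps, strictly decreasing):
  μ^(1)=62; μ^(2)=59/2; μ^(3)=23; μ^(4)=-68

((0, 0, 1, 0); (0, 0, 2, 2); (0, 4, 0, 0); (4, 0, 0, 0))


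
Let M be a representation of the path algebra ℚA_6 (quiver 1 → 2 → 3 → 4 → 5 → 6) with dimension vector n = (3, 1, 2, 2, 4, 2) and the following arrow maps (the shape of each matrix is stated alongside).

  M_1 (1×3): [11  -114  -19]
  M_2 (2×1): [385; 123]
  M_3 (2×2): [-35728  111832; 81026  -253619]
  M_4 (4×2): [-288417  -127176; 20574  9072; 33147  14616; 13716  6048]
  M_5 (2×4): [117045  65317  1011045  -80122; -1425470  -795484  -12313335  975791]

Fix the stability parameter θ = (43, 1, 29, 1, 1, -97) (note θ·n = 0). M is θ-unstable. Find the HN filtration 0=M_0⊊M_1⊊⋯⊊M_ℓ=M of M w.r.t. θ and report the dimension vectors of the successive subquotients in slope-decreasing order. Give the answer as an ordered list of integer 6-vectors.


Interval decomposition of M: I[1,1]^2, I[1,4], I[3,3], I[4,6], I[5,5]^2, I[5,6].
HN type (ℓ=6): μ^(1)=43; μ^(2)=29; μ^(3)=37/2; μ^(4)=1; μ^(5)=-95/3; μ^(6)=-48

((2, 0, 0, 0, 0, 0); (0, 0, 1, 0, 0, 0); (1, 1, 1, 1, 0, 0); (0, 0, 0, 0, 2, 0); (0, 0, 0, 1, 1, 1); (0, 0, 0, 0, 1, 1))
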